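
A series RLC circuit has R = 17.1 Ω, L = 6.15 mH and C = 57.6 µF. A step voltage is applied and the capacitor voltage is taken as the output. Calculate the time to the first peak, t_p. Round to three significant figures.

t_p ≈ 0.00333 s

For a series RLC circuit (capacitor voltage as output), ω_n = 1/√(LC) = 1/√(6.15 mH · 57.6 µF) = 1680 rad/s.
ζ = (R/2)·√(C/L) = (17.1/2)·√(57.6 µF/6.15 mH) = 0.827.
ω_d = 1680·√(1 − 0.827²) = 943 rad/s. t_p = π/ω_d = 0.00333 s.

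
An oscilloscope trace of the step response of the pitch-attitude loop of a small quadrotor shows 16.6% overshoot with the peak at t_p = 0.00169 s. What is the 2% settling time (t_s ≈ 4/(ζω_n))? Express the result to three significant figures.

t_s ≈ 0.00376 s

ζ from %OS: ζ = |ln 0.166|/√(π²+ln²0.166) = 0.496.
t_p = π/ω_d ⇒ ω_d = 1860 rad/s; then ω_n = ω_d/√(1−ζ²) = 2140 rad/s.
t_s ≈ 4/(ζω_n) = 4/(0.496·2140) = 0.00376 s.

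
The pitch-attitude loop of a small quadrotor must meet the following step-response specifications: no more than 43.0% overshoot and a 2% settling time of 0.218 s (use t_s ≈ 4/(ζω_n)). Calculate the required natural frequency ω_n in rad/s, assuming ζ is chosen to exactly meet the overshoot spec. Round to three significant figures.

Inverting the overshoot relation: ζ = |ln 0.430|/√(π² + ln²0.430) = 0.259.
From t_s ≈ 4/(ζω_n): ω_n = 4/(ζ·t_s) = 4/(0.259·0.218) = 70.7 rad/s.

ω_n ≈ 70.7 rad/s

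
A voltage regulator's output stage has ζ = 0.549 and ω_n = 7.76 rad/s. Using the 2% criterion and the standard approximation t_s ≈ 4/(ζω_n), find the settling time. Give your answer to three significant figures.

t_s ≈ 0.939 s

t_s ≈ 4/(ζω_n) = 4/(0.549 × 7.76) = 0.939 s.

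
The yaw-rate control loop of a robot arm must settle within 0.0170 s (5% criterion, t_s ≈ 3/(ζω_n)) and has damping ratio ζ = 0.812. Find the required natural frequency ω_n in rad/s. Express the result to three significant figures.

Rearranging t_s ≈ 3/(ζω_n) gives ω_n = 3/(ζ·t_s) = 3/(0.812 × 0.0170) = 217 rad/s.

ω_n ≈ 217 rad/s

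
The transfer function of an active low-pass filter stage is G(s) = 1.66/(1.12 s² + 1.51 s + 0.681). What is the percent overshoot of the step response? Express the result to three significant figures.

%OS ≈ 0.450%

Dividing through by 1.12: denominator becomes s² + 1.348 s + 0.6080.
So ω_n = √0.6080 = 0.780 rad/s and ζ = 1.348/(2·0.780) = 0.864.
Overshoot: exp(−π·0.864/√(1−0.864²)) = 0.00450, i.e. 0.450%.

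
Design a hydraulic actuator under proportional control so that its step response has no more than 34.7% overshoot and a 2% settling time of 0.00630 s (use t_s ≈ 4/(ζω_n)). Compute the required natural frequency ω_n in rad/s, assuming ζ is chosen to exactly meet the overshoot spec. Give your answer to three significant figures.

Inverting the overshoot relation: ζ = |ln 0.347|/√(π² + ln²0.347) = 0.319.
From t_s ≈ 4/(ζω_n): ω_n = 4/(ζ·t_s) = 4/(0.319·0.00630) = 1990 rad/s.

ω_n ≈ 1990 rad/s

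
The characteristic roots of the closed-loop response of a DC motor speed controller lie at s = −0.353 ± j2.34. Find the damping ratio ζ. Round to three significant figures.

ζ ≈ 0.149

The poles are at −σ ± jω_d with σ = 0.353 and ω_d = 2.34, so ω_n = √(σ²+ω_d²) = 2.37 rad/s and ζ = σ/ω_n = 0.149.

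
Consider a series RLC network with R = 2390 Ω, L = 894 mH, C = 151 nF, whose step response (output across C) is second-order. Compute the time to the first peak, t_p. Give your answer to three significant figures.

For a series RLC circuit (capacitor voltage as output), ω_n = 1/√(LC) = 1/√(894 mH · 151 nF) = 2720 rad/s.
ζ = (R/2)·√(C/L) = (2390/2)·√(151 nF/894 mH) = 0.491.
ω_d = 2720·√(1 − 0.491²) = 2370 rad/s. t_p = π/ω_d = 0.00133 s.

t_p ≈ 0.00133 s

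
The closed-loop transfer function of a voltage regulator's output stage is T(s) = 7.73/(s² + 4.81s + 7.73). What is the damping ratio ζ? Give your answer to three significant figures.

ζ ≈ 0.865

Matching coefficients with s² + 2ζω_n s + ω_n² gives ω_n² = 7.73 ⇒ ω_n = 2.78 rad/s, and ζ = 4.81/(2ω_n) = 0.865.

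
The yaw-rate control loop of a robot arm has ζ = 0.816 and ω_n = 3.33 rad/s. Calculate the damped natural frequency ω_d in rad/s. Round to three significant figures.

ω_d ≈ 1.92 rad/s

ω_d = ω_n√(1−ζ²) = 3.33·√0.334 = 1.92 rad/s.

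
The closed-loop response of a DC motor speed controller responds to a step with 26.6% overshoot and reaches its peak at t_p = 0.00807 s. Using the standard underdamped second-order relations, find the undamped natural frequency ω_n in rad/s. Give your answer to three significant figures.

ω_n ≈ 422 rad/s

ζ from %OS: ζ = |ln 0.266|/√(π²+ln²0.266) = 0.388.
t_p = π/ω_d ⇒ ω_d = 389 rad/s; then ω_n = ω_d/√(1−ζ²) = 422 rad/s.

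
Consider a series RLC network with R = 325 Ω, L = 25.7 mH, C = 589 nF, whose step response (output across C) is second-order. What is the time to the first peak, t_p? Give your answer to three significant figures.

t_p ≈ 0.000615 s

For a series RLC circuit (capacitor voltage as output), ω_n = 1/√(LC) = 1/√(25.7 mH · 589 nF) = 8130 rad/s.
ζ = (R/2)·√(C/L) = (325/2)·√(589 nF/25.7 mH) = 0.778.
The damped frequency ω_d = ω_n√(1−ζ²) = 5110 rad/s. t_p = π/ω_d = 0.000615 s.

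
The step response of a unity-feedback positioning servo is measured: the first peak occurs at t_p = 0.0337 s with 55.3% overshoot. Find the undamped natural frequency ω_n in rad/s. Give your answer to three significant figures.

ω_n ≈ 94.9 rad/s

The overshoot fixes ζ = −ln(OS)/√(π²+ln²(OS)) = 0.185.
From t_p = π/ω_d, ω_d = π/0.0337 = 93.2 rad/s, so ω_n = ω_d/√(1−ζ²) = 94.9 rad/s.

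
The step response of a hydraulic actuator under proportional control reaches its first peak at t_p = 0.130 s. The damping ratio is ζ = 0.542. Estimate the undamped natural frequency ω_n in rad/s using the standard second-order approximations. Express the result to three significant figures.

ω_n ≈ 28.8 rad/s

Peak time t_p = π/ω_d, so ω_d = π/t_p = π/0.130 = 24.2 rad/s.
ω_n = ω_d/√(1−ζ²) = 24.2/√0.706 = 28.8 rad/s.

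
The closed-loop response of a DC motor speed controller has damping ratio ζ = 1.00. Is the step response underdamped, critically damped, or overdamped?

critically damped

Since ζ = 1, the system is critically damped.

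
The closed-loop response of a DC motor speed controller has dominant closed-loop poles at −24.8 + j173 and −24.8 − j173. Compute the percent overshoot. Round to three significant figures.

|pole| = ω_n = √(24.8² + 173²) = 175 rad/s; ζ = cos θ = σ/ω_n = 0.142.
Overshoot: exp(−π·0.142/√(1−0.142²)) = 0.637, i.e. 63.7%.

%OS ≈ 63.7%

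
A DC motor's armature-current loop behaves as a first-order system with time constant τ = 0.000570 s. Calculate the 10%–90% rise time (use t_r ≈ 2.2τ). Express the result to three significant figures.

t_r ≈ 0.00125 s

t_r ≈ 2.2τ = 0.00125 s.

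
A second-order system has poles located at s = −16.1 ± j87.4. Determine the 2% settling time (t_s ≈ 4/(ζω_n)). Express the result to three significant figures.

For poles at −σ ± jω_d, ζω_n = σ = 16.1, so t_s ≈ 4/σ = 0.248 s.

t_s ≈ 0.248 s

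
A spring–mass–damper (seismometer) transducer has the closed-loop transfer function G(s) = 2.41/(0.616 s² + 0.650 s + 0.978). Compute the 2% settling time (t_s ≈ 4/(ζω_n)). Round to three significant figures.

Dividing through by 0.616: denominator becomes s² + 1.055 s + 1.588.
So ω_n = √1.588 = 1.26 rad/s and ζ = 1.055/(2·1.26) = 0.419.
t_s ≈ 4/(ζω_n) = 7.58 s.

t_s ≈ 7.58 s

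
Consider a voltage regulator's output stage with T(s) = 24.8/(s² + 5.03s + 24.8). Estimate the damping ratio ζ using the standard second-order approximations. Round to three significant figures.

Matching coefficients with s² + 2ζω_n s + ω_n² gives ω_n² = 24.8 ⇒ ω_n = 4.98 rad/s, and ζ = 5.03/(2ω_n) = 0.505.

ζ ≈ 0.505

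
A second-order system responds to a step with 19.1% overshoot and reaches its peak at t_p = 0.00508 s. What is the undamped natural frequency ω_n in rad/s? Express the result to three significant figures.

ζ from %OS: ζ = |ln 0.191|/√(π²+ln²0.191) = 0.466.
From t_p = π/ω_d, ω_d = π/0.00508 = 618 rad/s, so ω_n = ω_d/√(1−ζ²) = 699 rad/s.

ω_n ≈ 699 rad/s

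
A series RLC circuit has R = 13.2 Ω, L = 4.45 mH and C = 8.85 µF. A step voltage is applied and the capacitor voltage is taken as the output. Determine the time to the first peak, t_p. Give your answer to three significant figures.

t_p ≈ 0.000652 s

For a series RLC circuit (capacitor voltage as output), ω_n = 1/√(LC) = 1/√(4.45 mH · 8.85 µF) = 5040 rad/s.
ζ = (R/2)·√(C/L) = (13.2/2)·√(8.85 µF/4.45 mH) = 0.294.
ω_d = ω_n√(1−ζ²) = 4820 rad/s. t_p = π/ω_d = 0.000652 s.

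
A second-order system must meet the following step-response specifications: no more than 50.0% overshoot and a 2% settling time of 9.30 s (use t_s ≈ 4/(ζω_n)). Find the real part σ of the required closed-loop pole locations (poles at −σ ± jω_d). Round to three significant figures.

The settling-time spec alone fixes σ = ζω_n = 4/t_s = 4/9.30 = 0.430.
(Overshoot then fixes ζ = 0.215 and hence ω_d = σ·√(1−ζ²)/ζ = 1.95 rad/s.)

σ ≈ 0.430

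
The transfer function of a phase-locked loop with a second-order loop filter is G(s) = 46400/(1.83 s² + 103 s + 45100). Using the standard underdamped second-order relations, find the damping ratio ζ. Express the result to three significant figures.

ζ ≈ 0.179

Dividing through by 1.83: denominator becomes s² + 56.28 s + 24640.
So ω_n = √24640 = 157 rad/s and ζ = 56.28/(2·157) = 0.179.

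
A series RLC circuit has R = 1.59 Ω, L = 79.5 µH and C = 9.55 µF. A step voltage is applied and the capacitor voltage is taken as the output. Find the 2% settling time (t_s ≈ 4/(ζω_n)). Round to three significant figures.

For a series RLC circuit (capacitor voltage as output), ω_n = 1/√(LC) = 1/√(79.5 µH · 9.55 µF) = 36300 rad/s.
ζ = (R/2)·√(C/L) = (1.59/2)·√(9.55 µF/79.5 µH) = 0.276.
t_s ≈ 4/(ζω_n) = 0.000400 s.

t_s ≈ 0.000400 s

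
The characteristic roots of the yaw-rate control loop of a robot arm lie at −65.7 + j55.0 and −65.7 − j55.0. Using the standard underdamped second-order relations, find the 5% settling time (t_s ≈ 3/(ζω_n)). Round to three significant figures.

t_s ≈ 0.0457 s

For poles at −σ ± jω_d, ζω_n = σ = 65.7, so t_s ≈ 3/σ = 0.0457 s.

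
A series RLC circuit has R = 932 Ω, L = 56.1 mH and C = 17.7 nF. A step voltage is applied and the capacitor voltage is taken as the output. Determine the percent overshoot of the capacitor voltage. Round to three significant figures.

For a series RLC circuit (capacitor voltage as output), ω_n = 1/√(LC) = 1/√(56.1 mH · 17.7 nF) = 31700 rad/s.
ζ = (R/2)·√(C/L) = (932/2)·√(17.7 nF/56.1 mH) = 0.262.
%OS = 100 e^{−πζ/√(1−ζ²)} with ζ = 0.262 gives 42.7%.

%OS ≈ 42.7%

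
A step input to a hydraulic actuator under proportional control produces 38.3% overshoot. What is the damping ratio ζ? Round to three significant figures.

ζ ≈ 0.292

ζ = −ln(OS)/√(π² + (ln OS)²). With OS = 0.383, ln OS = −0.9597 and ζ = 0.9597/3.285 = 0.292.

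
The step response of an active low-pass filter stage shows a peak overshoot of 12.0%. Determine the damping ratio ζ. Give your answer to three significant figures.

From %OS = 100·exp(−πζ/√(1−ζ²)), invert to get ζ = −ln(OS)/√(π² + ln²(OS)) with OS = 0.120.
−ln 0.120 = 2.120, so ζ = 2.120/√(π² + 4.496) = 0.559.

ζ ≈ 0.559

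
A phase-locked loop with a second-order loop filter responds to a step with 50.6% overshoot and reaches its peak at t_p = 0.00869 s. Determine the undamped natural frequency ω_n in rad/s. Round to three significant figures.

ω_n ≈ 370 rad/s

From the overshoot, ζ = −ln(OS)/√(π²+ln²(OS)) = 0.212.
From t_p = π/ω_d, ω_d = π/0.00869 = 362 rad/s, so ω_n = ω_d/√(1−ζ²) = 370 rad/s.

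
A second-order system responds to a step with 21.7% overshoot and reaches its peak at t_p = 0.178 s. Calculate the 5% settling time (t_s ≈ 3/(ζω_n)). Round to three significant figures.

ζ from %OS: ζ = |ln 0.217|/√(π²+ln²0.217) = 0.437.
From t_p = π/ω_d, ω_d = π/0.178 = 17.6 rad/s, so ω_n = ω_d/√(1−ζ²) = 19.6 rad/s.
t_s ≈ 3/(ζω_n) = 3/(0.437·19.6) = 0.350 s.

t_s ≈ 0.350 s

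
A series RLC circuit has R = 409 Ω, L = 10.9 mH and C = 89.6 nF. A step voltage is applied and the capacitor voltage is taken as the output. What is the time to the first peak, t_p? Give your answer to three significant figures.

For a series RLC circuit (capacitor voltage as output), ω_n = 1/√(LC) = 1/√(10.9 mH · 89.6 nF) = 32000 rad/s.
ζ = (R/2)·√(C/L) = (409/2)·√(89.6 nF/10.9 mH) = 0.586.
The damped frequency ω_d = ω_n√(1−ζ²) = 25900 rad/s. t_p = π/ω_d = 0.000121 s.

t_p ≈ 0.000121 s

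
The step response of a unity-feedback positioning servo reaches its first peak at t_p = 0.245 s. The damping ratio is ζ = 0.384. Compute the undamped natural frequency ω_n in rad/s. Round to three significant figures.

ω_n ≈ 13.9 rad/s

Peak time t_p = π/ω_d, so ω_d = π/t_p = π/0.245 = 12.8 rad/s.
ω_n = ω_d/√(1−ζ²) = 12.8/√0.853 = 13.9 rad/s.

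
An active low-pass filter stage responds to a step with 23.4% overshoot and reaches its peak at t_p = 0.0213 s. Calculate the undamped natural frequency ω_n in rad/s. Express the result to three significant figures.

ζ from %OS: ζ = |ln 0.234|/√(π²+ln²0.234) = 0.420.
t_p = π/ω_d ⇒ ω_d = 147 rad/s; then ω_n = ω_d/√(1−ζ²) = 162 rad/s.

ω_n ≈ 162 rad/s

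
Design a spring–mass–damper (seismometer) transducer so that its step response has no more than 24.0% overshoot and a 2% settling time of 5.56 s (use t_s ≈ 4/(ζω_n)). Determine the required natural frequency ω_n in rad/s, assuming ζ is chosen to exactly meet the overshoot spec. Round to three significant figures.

From %OS = 100·exp(−πζ/√(1−ζ²)), invert to get ζ = −ln(OS)/√(π² + ln²(OS)) with OS = 0.240.
−ln 0.240 = 1.427, so ζ = 1.427/√(π² + 2.037) = 0.414.
Then ω_n = 4/(ζ t_s) = 4/(0.414 × 5.56) = 1.74 rad/s.

ω_n ≈ 1.74 rad/s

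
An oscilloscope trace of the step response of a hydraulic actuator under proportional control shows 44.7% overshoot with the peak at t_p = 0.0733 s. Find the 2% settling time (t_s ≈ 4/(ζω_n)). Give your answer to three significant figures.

t_s ≈ 0.364 s

From the overshoot, ζ = −ln(OS)/√(π²+ln²(OS)) = 0.248.
From t_p = π/ω_d, ω_d = π/0.0733 = 42.9 rad/s, so ω_n = ω_d/√(1−ζ²) = 44.2 rad/s.
t_s ≈ 4/(ζω_n) = 4/(0.248·44.2) = 0.364 s.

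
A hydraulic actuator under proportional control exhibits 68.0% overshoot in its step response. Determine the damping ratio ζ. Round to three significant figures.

ζ ≈ 0.122

From %OS = 100·exp(−πζ/√(1−ζ²)), invert to get ζ = −ln(OS)/√(π² + ln²(OS)) with OS = 0.680.
−ln 0.680 = 0.3857, so ζ = 0.3857/√(π² + 0.1487) = 0.122.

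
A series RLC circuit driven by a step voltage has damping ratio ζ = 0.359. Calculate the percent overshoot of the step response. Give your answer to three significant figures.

For an underdamped second-order system, %OS = 100·exp(−πζ/√(1−ζ²)).
πζ/√(1−ζ²) = π·0.359/√(1−0.129) = 1.208, so %OS = 100·e^(−1.208) = 29.9%.

%OS ≈ 29.9%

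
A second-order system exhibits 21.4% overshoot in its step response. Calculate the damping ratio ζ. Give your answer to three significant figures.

Inverting the overshoot relation: ζ = |ln 0.214|/√(π² + ln²0.214) = 0.441.

ζ ≈ 0.441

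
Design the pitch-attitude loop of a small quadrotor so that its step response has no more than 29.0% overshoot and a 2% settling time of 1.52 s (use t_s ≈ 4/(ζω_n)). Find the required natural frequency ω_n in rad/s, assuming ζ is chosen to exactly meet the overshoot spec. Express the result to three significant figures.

ω_n ≈ 7.18 rad/s

ζ = −ln(OS)/√(π² + (ln OS)²). With OS = 0.290, ln OS = −1.238 and ζ = 1.238/3.377 = 0.367.
Then ω_n = 4/(ζ t_s) = 4/(0.367 × 1.52) = 7.18 rad/s.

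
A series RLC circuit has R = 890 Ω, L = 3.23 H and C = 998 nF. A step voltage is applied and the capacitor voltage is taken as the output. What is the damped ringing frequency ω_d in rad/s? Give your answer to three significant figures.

For a series RLC circuit (capacitor voltage as output), ω_n = 1/√(LC) = 1/√(3.23 H · 998 nF) = 557 rad/s.
ζ = (R/2)·√(C/L) = (890/2)·√(998 nF/3.23 H) = 0.247.
The damped frequency ω_d = ω_n√(1−ζ²) = 540 rad/s.

ω_d ≈ 540 rad/s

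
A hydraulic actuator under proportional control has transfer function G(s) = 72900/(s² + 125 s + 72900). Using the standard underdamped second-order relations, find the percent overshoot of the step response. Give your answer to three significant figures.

%OS ≈ 47.4%

Comparing the denominator to s² + 2ζω_n s + ω_n²: ω_n = √72900 = 270 rad/s, and 2ζω_n = 125 so ζ = 125/(2·270) = 0.231.
Overshoot: exp(−π·0.231/√(1−0.231²)) = 0.474, i.e. 47.4%.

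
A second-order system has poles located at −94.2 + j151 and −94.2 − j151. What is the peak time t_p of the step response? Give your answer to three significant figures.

t_p = π/ω_d with ω_d = 151 (the imaginary part), so t_p = 0.0208 s.

t_p ≈ 0.0208 s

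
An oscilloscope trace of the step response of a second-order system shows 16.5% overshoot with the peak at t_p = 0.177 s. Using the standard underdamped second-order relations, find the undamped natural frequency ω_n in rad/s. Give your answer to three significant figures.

ω_n ≈ 20.5 rad/s

ζ from %OS: ζ = |ln 0.165|/√(π²+ln²0.165) = 0.498.
t_p = π/ω_d ⇒ ω_d = 17.7 rad/s; then ω_n = ω_d/√(1−ζ²) = 20.5 rad/s.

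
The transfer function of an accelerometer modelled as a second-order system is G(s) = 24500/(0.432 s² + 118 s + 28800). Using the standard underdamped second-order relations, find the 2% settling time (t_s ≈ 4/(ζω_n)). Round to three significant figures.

Dividing through by 0.432: denominator becomes s² + 273.1 s + 66670.
So ω_n = √66670 = 258 rad/s and ζ = 273.1/(2·258) = 0.529.
t_s ≈ 4/(ζω_n) = 0.0293 s.

t_s ≈ 0.0293 s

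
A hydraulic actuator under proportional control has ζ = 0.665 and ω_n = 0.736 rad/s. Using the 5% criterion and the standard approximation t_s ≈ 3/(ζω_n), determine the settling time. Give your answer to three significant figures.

t_s ≈ 6.13 s

t_s ≈ 3/(ζω_n) = 3/(0.665 × 0.736) = 6.13 s.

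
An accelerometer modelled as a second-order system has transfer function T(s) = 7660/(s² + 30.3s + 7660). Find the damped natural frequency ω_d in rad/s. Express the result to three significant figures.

ω_d ≈ 86.2 rad/s

ω_n = √7660 = 87.5 rad/s; ζ = 30.3/(2·87.5) = 0.173.
ω_d = 87.5·√(1 − 0.173²) = 86.2 rad/s.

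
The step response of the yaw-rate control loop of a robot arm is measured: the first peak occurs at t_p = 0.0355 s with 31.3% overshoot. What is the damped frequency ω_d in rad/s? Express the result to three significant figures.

t_p = π/ω_d, so ω_d = π/0.0355 = 88.5 rad/s.

ω_d ≈ 88.5 rad/s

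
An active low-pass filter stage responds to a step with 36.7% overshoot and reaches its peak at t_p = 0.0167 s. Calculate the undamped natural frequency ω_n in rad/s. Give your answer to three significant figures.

ω_n ≈ 197 rad/s

From the overshoot, ζ = −ln(OS)/√(π²+ln²(OS)) = 0.304.
From t_p = π/ω_d, ω_d = π/0.0167 = 188 rad/s, so ω_n = ω_d/√(1−ζ²) = 197 rad/s.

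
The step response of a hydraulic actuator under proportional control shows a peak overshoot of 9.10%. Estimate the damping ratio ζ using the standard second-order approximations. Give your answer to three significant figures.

ζ ≈ 0.607

From %OS = 100·exp(−πζ/√(1−ζ²)), invert to get ζ = −ln(OS)/√(π² + ln²(OS)) with OS = 0.0910.
−ln 0.0910 = 2.397, so ζ = 2.397/√(π² + 5.745) = 0.607.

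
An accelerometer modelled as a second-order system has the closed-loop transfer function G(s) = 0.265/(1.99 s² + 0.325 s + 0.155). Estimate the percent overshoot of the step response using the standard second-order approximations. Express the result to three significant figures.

Dividing through by 1.99: denominator becomes s² + 0.1633 s + 0.07789.
So ω_n = √0.07789 = 0.279 rad/s and ζ = 0.1633/(2·0.279) = 0.293.
%OS = 100·exp(−πζ/√(1−ζ²)) = 38.2%.

%OS ≈ 38.2%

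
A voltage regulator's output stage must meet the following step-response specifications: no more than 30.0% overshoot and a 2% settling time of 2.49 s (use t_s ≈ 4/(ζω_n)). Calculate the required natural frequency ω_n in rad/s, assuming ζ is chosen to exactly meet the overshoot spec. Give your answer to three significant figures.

ω_n ≈ 4.49 rad/s

ζ = −ln(OS)/√(π² + (ln OS)²). With OS = 0.300, ln OS = −1.204 and ζ = 1.204/3.364 = 0.358.
Then ω_n = 4/(ζ t_s) = 4/(0.358 × 2.49) = 4.49 rad/s.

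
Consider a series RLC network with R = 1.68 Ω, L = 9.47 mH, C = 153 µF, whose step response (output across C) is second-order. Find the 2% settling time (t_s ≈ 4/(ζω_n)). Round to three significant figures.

For a series RLC circuit (capacitor voltage as output), ω_n = 1/√(LC) = 1/√(9.47 mH · 153 µF) = 831 rad/s.
ζ = (R/2)·√(C/L) = (1.68/2)·√(153 µF/9.47 mH) = 0.107.
t_s ≈ 4/(ζω_n) = 0.0451 s.

t_s ≈ 0.0451 s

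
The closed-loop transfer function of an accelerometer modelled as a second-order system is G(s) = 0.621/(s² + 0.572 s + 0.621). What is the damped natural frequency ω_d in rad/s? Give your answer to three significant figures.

ω_d ≈ 0.734 rad/s

Matching coefficients with s² + 2ζω_n s + ω_n² gives ω_n² = 0.621 ⇒ ω_n = 0.788 rad/s, and ζ = 0.572/(2ω_n) = 0.363.
ω_d = 0.788·√(1 − 0.363²) = 0.734 rad/s.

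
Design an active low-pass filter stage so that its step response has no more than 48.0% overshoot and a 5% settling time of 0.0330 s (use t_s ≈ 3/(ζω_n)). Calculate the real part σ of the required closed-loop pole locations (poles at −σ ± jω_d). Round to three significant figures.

The settling-time spec alone fixes σ = ζω_n = 3/t_s = 3/0.0330 = 90.9.
(Overshoot then fixes ζ = 0.228 and hence ω_d = σ·√(1−ζ²)/ζ = 389 rad/s.)

σ ≈ 90.9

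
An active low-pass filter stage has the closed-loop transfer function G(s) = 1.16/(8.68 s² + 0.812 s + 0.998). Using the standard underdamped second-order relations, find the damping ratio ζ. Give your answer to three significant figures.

ζ ≈ 0.138

Dividing through by 8.68: denominator becomes s² + 0.09355 s + 0.1150.
So ω_n = √0.1150 = 0.339 rad/s and ζ = 0.09355/(2·0.339) = 0.138.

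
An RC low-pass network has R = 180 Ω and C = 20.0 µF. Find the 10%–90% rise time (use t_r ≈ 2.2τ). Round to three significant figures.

t_r ≈ 0.00792 s

τ = RC = 180 × 20.0 µF = 0.00360 s.
t_r ≈ 2.2τ = 0.00792 s.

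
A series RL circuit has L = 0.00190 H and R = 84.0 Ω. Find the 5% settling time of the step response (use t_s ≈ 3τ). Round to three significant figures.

t_s ≈ 0.0000679 s

τ = L/R = 0.00190/84.0 = 0.0000226 s.
t_s ≈ 3τ = 0.0000679 s.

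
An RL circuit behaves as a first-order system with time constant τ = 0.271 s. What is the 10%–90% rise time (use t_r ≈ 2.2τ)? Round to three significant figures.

t_r ≈ 0.596 s

t_r ≈ 2.2τ = 0.596 s.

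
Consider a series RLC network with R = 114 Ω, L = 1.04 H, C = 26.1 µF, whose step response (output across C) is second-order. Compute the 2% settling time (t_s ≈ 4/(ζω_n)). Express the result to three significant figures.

For a series RLC circuit (capacitor voltage as output), ω_n = 1/√(LC) = 1/√(1.04 H · 26.1 µF) = 192 rad/s.
ζ = (R/2)·√(C/L) = (114/2)·√(26.1 µF/1.04 H) = 0.286.
t_s ≈ 4/(ζω_n) = 0.0730 s.

t_s ≈ 0.0730 s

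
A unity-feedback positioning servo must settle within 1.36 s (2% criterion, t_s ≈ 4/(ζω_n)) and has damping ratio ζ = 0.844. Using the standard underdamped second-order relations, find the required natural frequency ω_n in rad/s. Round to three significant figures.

ω_n ≈ 3.48 rad/s

Rearranging t_s ≈ 4/(ζω_n) gives ω_n = 4/(ζ·t_s) = 4/(0.844 × 1.36) = 3.48 rad/s.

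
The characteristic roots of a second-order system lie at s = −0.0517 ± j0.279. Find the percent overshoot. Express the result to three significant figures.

%OS ≈ 55.9%

With σ = 0.0517, ω_d = 0.279: ω_n = √(σ²+ω_d²) = 0.284 rad/s, ζ = σ/ω_n = 0.182.
%OS = 100 e^{−πζ/√(1−ζ²)} with ζ = 0.182 gives 55.9%.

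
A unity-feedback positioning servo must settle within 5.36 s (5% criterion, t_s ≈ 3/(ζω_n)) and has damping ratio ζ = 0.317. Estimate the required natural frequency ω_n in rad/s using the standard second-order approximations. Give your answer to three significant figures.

ω_n ≈ 1.77 rad/s

Rearranging t_s ≈ 3/(ζω_n) gives ω_n = 3/(ζ·t_s) = 3/(0.317 × 5.36) = 1.77 rad/s.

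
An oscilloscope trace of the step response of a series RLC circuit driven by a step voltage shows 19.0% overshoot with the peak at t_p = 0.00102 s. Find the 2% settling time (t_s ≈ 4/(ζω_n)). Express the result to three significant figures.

From the overshoot, ζ = −ln(OS)/√(π²+ln²(OS)) = 0.467.
From t_p = π/ω_d, ω_d = π/0.00102 = 3080 rad/s, so ω_n = ω_d/√(1−ζ²) = 3480 rad/s.
t_s ≈ 4/(ζω_n) = 4/(0.467·3480) = 0.00246 s.

t_s ≈ 0.00246 s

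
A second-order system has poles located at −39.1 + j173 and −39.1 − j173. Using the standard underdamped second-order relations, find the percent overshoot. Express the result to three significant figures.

%OS ≈ 49.2%

With σ = 39.1, ω_d = 173: ω_n = √(σ²+ω_d²) = 177 rad/s, ζ = σ/ω_n = 0.220.
%OS = 100 e^{−πζ/√(1−ζ²)} with ζ = 0.220 gives 49.2%.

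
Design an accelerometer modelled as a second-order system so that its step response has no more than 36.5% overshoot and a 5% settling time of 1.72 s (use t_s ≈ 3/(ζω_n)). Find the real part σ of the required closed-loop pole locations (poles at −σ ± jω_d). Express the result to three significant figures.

The settling-time spec alone fixes σ = ζω_n = 3/t_s = 3/1.72 = 1.74.
(Overshoot then fixes ζ = 0.305 and hence ω_d = σ·√(1−ζ²)/ζ = 5.44 rad/s.)

σ ≈ 1.74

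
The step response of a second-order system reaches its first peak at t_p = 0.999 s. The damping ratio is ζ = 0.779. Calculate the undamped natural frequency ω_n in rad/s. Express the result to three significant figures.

Peak time t_p = π/ω_d, so ω_d = π/t_p = π/0.999 = 3.14 rad/s.
ω_n = ω_d/√(1−ζ²) = 3.14/√0.393 = 5.02 rad/s.

ω_n ≈ 5.02 rad/s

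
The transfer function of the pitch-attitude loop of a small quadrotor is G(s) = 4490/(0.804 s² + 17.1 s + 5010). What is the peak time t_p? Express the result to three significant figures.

Dividing through by 0.804: denominator becomes s² + 21.27 s + 6231.
So ω_n = √6231 = 78.9 rad/s and ζ = 21.27/(2·78.9) = 0.135.
ω_d = ω_n√(1−ζ²) = 78.2 rad/s. t_p = π/ω_d = 0.0402 s.

t_p ≈ 0.0402 s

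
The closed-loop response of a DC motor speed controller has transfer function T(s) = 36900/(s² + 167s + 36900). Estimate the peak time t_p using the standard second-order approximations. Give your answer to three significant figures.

t_p ≈ 0.0182 s

Comparing the denominator to s² + 2ζω_n s + ω_n²: ω_n = √36900 = 192 rad/s, and 2ζω_n = 167 so ζ = 167/(2·192) = 0.435.
The damped frequency ω_d = ω_n√(1−ζ²) = 173 rad/s. Then t_p = π/ω_d = 0.0182 s.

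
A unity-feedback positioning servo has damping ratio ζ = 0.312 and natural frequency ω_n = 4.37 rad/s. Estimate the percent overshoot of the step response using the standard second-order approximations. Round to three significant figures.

For an underdamped second-order system, %OS = 100·exp(−πζ/√(1−ζ²)).
πζ/√(1−ζ²) = π·0.312/√(1−0.0973) = 1.032, so %OS = 100·e^(−1.032) = 35.6%.

%OS ≈ 35.6%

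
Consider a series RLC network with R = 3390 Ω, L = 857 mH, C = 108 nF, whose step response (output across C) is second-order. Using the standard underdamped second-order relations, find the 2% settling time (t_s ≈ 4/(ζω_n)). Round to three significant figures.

For a series RLC circuit (capacitor voltage as output), ω_n = 1/√(LC) = 1/√(857 mH · 108 nF) = 3290 rad/s.
ζ = (R/2)·√(C/L) = (3390/2)·√(108 nF/857 mH) = 0.602.
t_s ≈ 4/(ζω_n) = 0.00202 s.

t_s ≈ 0.00202 s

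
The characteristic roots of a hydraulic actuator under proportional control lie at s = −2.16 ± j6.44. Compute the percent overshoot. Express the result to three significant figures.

The poles are at −σ ± jω_d with σ = 2.16 and ω_d = 6.44, so ω_n = √(σ²+ω_d²) = 6.79 rad/s and ζ = σ/ω_n = 0.318.
%OS = 100 e^{−πζ/√(1−ζ²)} with ζ = 0.318 gives 34.9%.

%OS ≈ 34.9%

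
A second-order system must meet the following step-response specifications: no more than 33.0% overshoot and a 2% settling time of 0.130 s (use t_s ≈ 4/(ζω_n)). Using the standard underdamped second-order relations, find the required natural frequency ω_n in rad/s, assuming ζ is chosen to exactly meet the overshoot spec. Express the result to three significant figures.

ω_n ≈ 92.5 rad/s

ζ = −ln(OS)/√(π² + (ln OS)²). With OS = 0.330, ln OS = −1.109 and ζ = 1.109/3.331 = 0.333.
From t_s ≈ 4/(ζω_n): ω_n = 4/(ζ·t_s) = 4/(0.333·0.130) = 92.5 rad/s.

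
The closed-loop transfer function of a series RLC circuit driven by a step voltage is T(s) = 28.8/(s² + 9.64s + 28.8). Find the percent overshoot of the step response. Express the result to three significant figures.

Matching coefficients with s² + 2ζω_n s + ω_n² gives ω_n² = 28.8 ⇒ ω_n = 5.37 rad/s, and ζ = 9.64/(2ω_n) = 0.898.
%OS = 100·exp(−πζ/√(1−ζ²)) = 0.163%.

%OS ≈ 0.163%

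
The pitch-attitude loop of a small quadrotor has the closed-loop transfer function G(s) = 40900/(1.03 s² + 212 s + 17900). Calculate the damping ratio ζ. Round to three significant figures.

Dividing through by 1.03: denominator becomes s² + 205.8 s + 17380.
So ω_n = √17380 = 132 rad/s and ζ = 205.8/(2·132) = 0.781.

ζ ≈ 0.781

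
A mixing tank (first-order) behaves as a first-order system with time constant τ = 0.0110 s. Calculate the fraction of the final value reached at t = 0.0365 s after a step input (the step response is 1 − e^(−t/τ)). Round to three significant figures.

y(t)/y_∞ = 1 − e^(−t/τ) = 1 − e^(−0.0365/0.0110) = 1 − e^(−3.32) = 0.964.

y/y_∞ ≈ 0.964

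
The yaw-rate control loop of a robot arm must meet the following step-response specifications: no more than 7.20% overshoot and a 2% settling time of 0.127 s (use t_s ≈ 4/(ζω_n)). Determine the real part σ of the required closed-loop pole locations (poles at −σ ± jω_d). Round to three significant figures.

σ ≈ 31.5

The settling-time spec alone fixes σ = ζω_n = 4/t_s = 4/0.127 = 31.5.
(Overshoot then fixes ζ = 0.642 and hence ω_d = σ·√(1−ζ²)/ζ = 37.6 rad/s.)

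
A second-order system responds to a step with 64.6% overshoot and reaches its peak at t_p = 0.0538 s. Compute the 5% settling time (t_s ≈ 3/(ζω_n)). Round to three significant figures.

t_s ≈ 0.369 s

The overshoot fixes ζ = −ln(OS)/√(π²+ln²(OS)) = 0.138.
t_p = π/ω_d ⇒ ω_d = 58.4 rad/s; then ω_n = ω_d/√(1−ζ²) = 59.0 rad/s.
t_s ≈ 3/(ζω_n) = 3/(0.138·59.0) = 0.369 s.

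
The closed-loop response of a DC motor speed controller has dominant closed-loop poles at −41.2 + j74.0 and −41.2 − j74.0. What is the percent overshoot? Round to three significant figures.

The poles are at −σ ± jω_d with σ = 41.2 and ω_d = 74.0, so ω_n = √(σ²+ω_d²) = 84.7 rad/s and ζ = σ/ω_n = 0.486.
%OS = 100·exp(−πζ/√(1−ζ²)) = 17.4%.

%OS ≈ 17.4%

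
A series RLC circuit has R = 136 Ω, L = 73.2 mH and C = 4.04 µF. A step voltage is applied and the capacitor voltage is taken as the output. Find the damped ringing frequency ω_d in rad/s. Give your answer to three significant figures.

For a series RLC circuit (capacitor voltage as output), ω_n = 1/√(LC) = 1/√(73.2 mH · 4.04 µF) = 1840 rad/s.
ζ = (R/2)·√(C/L) = (136/2)·√(4.04 µF/73.2 mH) = 0.505.
ω_d = ω_n√(1−ζ²) = 1590 rad/s.

ω_d ≈ 1590 rad/s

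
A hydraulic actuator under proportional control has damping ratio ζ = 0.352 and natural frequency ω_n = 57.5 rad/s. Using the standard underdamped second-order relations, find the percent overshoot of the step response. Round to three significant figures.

%OS ≈ 30.7%

For an underdamped second-order system, %OS = 100·exp(−πζ/√(1−ζ²)).
πζ/√(1−ζ²) = π·0.352/√(1−0.124) = 1.181, so %OS = 100·e^(−1.181) = 30.7%.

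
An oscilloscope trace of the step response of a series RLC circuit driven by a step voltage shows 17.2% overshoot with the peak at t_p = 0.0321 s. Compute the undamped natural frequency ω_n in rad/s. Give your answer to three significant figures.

The overshoot fixes ζ = −ln(OS)/√(π²+ln²(OS)) = 0.489.
From t_p = π/ω_d, ω_d = π/0.0321 = 97.9 rad/s, so ω_n = ω_d/√(1−ζ²) = 112 rad/s.

ω_n ≈ 112 rad/s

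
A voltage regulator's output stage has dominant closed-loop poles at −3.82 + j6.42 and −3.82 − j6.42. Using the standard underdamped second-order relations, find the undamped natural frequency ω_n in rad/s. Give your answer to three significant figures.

ω_n ≈ 7.47 rad/s

With σ = 3.82, ω_d = 6.42: ω_n = √(σ²+ω_d²) = 7.47 rad/s, ζ = σ/ω_n = 0.511.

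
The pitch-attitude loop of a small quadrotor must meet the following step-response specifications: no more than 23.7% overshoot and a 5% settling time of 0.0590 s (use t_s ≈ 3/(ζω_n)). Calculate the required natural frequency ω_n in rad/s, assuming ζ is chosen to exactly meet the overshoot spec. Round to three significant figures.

ω_n ≈ 122 rad/s

ζ = −ln(OS)/√(π² + (ln OS)²). With OS = 0.237, ln OS = −1.440 and ζ = 1.440/3.456 = 0.417.
Then ω_n = 3/(ζ t_s) = 3/(0.417 × 0.0590) = 122 rad/s.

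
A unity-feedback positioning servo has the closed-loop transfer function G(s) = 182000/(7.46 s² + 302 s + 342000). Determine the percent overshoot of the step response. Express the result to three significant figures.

Dividing through by 7.46: denominator becomes s² + 40.48 s + 45840.
So ω_n = √45840 = 214 rad/s and ζ = 40.48/(2·214) = 0.0945.
%OS = 100 e^{−πζ/√(1−ζ²)} with ζ = 0.0945 gives 74.2%.

%OS ≈ 74.2%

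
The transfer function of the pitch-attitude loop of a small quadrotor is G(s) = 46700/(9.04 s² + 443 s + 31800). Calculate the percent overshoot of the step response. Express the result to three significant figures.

%OS ≈ 24.0%

Dividing through by 9.04: denominator becomes s² + 49.00 s + 3518.
So ω_n = √3518 = 59.3 rad/s and ζ = 49.00/(2·59.3) = 0.413.
%OS = 100·exp(−πζ/√(1−ζ²)) = 24.0%.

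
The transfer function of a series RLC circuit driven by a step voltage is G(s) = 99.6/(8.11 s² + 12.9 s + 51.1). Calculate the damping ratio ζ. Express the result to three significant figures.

ζ ≈ 0.317

Dividing through by 8.11: denominator becomes s² + 1.591 s + 6.301.
So ω_n = √6.301 = 2.51 rad/s and ζ = 1.591/(2·2.51) = 0.317.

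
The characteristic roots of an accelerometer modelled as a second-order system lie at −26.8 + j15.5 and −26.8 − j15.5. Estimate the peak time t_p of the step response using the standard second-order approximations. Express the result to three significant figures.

t_p ≈ 0.203 s

t_p = π/ω_d with ω_d = 15.5 (the imaginary part), so t_p = 0.203 s.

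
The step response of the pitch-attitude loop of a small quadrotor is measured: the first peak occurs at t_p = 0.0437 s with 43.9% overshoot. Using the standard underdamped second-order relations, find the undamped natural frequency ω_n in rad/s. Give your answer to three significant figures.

The overshoot fixes ζ = −ln(OS)/√(π²+ln²(OS)) = 0.253.
From t_p = π/ω_d, ω_d = π/0.0437 = 71.9 rad/s, so ω_n = ω_d/√(1−ζ²) = 74.3 rad/s.

ω_n ≈ 74.3 rad/s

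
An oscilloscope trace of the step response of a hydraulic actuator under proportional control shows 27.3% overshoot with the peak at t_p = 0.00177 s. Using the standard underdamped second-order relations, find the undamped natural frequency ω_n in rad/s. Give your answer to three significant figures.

ω_n ≈ 1920 rad/s

The overshoot fixes ζ = −ln(OS)/√(π²+ln²(OS)) = 0.382.
t_p = π/ω_d ⇒ ω_d = 1770 rad/s; then ω_n = ω_d/√(1−ζ²) = 1920 rad/s.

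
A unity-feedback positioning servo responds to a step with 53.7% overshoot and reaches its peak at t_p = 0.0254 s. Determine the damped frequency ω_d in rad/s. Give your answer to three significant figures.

ω_d ≈ 124 rad/s

t_p = π/ω_d, so ω_d = π/0.0254 = 124 rad/s.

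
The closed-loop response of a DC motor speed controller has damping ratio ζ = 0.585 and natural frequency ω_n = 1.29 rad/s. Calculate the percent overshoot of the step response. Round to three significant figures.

For an underdamped second-order system, %OS = 100·exp(−πζ/√(1−ζ²)).
πζ/√(1−ζ²) = π·0.585/√(1−0.342) = 2.266, so %OS = 100·e^(−2.266) = 10.4%.

%OS ≈ 10.4%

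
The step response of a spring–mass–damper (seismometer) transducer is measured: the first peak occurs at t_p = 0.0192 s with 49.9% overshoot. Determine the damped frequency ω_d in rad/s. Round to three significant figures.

t_p = π/ω_d, so ω_d = π/0.0192 = 164 rad/s.

ω_d ≈ 164 rad/s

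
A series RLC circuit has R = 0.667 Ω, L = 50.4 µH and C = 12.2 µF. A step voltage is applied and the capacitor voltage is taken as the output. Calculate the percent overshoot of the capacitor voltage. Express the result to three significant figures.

%OS ≈ 59.3%

For a series RLC circuit (capacitor voltage as output), ω_n = 1/√(LC) = 1/√(50.4 µH · 12.2 µF) = 40300 rad/s.
ζ = (R/2)·√(C/L) = (0.667/2)·√(12.2 µF/50.4 µH) = 0.164.
%OS = 100·exp(−πζ/√(1−ζ²)) = 59.3%.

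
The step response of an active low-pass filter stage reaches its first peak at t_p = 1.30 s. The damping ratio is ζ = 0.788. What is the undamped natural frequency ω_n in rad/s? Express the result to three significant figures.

ω_n ≈ 3.93 rad/s

Peak time t_p = π/ω_d, so ω_d = π/t_p = π/1.30 = 2.42 rad/s.
ω_n = ω_d/√(1−ζ²) = 2.42/√0.379 = 3.93 rad/s.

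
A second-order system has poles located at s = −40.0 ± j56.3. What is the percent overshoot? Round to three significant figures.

%OS ≈ 10.7%

|pole| = ω_n = √(40.0² + 56.3²) = 69.1 rad/s; ζ = cos θ = σ/ω_n = 0.579.
%OS = 100 e^{−πζ/√(1−ζ²)} with ζ = 0.579 gives 10.7%.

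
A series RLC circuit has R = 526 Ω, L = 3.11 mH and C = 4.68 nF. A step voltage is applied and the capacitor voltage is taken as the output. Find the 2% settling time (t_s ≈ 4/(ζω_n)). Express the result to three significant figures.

For a series RLC circuit (capacitor voltage as output), ω_n = 1/√(LC) = 1/√(3.11 mH · 4.68 nF) = 262000 rad/s.
ζ = (R/2)·√(C/L) = (526/2)·√(4.68 nF/3.11 mH) = 0.323.
t_s ≈ 4/(ζω_n) = 0.0000473 s.

t_s ≈ 0.0000473 s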